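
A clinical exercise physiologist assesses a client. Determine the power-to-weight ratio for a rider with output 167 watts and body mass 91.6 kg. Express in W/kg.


P/W = 167 / 91.6 = 1.823 W/kg

1.823 W/kg


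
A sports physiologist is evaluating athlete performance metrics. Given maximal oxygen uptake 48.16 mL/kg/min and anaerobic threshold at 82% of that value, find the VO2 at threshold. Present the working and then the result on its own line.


Percentage as decimal = 0.82
VO2 at AT = 48.16 * 0.82 = 39.49 mL/kg/min

39.49 mL/kg/min


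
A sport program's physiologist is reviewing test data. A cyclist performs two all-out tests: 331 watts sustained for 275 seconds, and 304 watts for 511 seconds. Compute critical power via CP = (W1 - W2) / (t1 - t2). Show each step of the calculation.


W1 = P1 * t1 = 331 * 275 = 91025 J
W2 = P2 * t2 = 304 * 511 = 155344 J
CP = (91025 - 155344) / (275 - 511)
= 272.54 W

272.54 W


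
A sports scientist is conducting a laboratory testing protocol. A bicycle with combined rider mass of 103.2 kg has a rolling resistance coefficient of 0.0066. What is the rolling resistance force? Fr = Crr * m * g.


Fr = 0.0066 * 103.2 * 9.81
= 0.68112 * 9.81
= 6.682 N

6.682 N


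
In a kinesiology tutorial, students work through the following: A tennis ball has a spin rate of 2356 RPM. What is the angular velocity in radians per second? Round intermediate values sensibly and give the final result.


Convert RPM to rad/s: multiply by 2*pi and divide by 60
omega = 2356 * 2 * pi / 60
= 246.72 rad/s

246.72 rad/s


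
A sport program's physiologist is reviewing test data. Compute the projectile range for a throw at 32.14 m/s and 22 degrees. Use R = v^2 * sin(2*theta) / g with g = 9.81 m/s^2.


Two times the angle = 44 degrees
sin(44) = 0.694658
R = 1032.9796 * 0.694658 / 9.81 = 73.147 m

73.147 m


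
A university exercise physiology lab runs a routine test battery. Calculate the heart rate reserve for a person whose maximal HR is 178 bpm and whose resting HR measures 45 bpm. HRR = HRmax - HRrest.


HRmax = 178 bpm
HRrest = 45 bpm
HRR = 178 - 45 = 133 bpm

133 bpm


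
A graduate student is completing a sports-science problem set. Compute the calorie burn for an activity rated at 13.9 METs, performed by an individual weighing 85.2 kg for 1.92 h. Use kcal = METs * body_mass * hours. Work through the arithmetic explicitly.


Product of METs and mass = 13.9 * 85.2 = 1184.28
Total kcal = 1184.28 * 1.92 = 2273.82 kcal

2273.82 kcal


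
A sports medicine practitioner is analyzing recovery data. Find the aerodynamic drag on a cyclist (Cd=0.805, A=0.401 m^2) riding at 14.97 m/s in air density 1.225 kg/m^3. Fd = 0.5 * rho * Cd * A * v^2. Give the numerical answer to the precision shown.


Fd = 0.5 * 1.225 * 0.805 * 0.401 * 14.97^2
= 0.5 * 1.225 * 0.805 * 0.401 * 224.1009
= 44.309 N

44.309 N


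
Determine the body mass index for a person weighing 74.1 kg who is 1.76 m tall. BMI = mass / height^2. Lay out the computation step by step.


BMI = mass / height^2
= 74.1 / 1.76^2
= 74.1 / 3.0976
= 23.92 kg/m^2

23.92 kg/m^2


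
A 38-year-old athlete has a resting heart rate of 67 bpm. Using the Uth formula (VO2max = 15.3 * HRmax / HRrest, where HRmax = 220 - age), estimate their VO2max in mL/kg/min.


HRmax = 220 - 38 = 182 bpm
Ratio = HRmax / HRrest = 182 / 67 = 2.7164
VO2max = 15.3 * 2.7164 = 41.56 mL/kg/min

41.56 mL/kg/min


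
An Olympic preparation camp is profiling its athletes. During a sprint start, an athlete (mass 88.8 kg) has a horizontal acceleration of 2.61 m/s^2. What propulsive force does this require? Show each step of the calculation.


Propulsive force = mass * acceleration
= 88.8 kg * 2.61 m/s^2
= 231.77 N

231.77 N


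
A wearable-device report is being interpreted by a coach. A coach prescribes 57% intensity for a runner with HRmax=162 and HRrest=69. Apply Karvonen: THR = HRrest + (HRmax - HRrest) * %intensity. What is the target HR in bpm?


Heart rate reserve = 162 - 69 = 93
Intensity fraction = 57 / 100 = 0.57
THR = 69 + 93 * 0.57 = 122.01 bpm

122.01 bpm


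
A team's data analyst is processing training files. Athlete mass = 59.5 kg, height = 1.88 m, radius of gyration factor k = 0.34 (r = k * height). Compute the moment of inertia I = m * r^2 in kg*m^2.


r = k * height = 0.34 * 1.88 = 0.6392 m
r^2 = 0.6392^2 = 0.408577
I = 59.5 * 0.408577 = 24.31 kg*m^2

24.31 kg*m^2


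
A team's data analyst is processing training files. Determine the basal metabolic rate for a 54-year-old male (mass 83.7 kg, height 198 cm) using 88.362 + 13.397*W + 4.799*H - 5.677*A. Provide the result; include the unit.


BMR = 88.362 + 13.397*83.7 + 4.799*198 - 5.677*54
= 1853.33 kcal/day

1853.33 kcal/day


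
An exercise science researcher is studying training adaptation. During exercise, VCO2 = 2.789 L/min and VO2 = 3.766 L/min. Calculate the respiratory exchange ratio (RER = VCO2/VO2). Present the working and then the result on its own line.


RER = VCO2 / VO2
= 2.789 / 3.766
= 0.7406

0.7406


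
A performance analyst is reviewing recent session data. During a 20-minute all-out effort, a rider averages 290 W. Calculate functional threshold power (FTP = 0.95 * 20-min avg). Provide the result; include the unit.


FTP = 0.95 * 290
= 275.5 W

275.5 W


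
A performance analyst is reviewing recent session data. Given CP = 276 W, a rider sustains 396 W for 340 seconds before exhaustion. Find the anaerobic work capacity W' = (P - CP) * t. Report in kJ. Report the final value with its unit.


Excess power = 396 - 276 = 120 W
Work above CP = 120 * 340 = 40800 J
W' = 40.8 kJ

40.8 kJ


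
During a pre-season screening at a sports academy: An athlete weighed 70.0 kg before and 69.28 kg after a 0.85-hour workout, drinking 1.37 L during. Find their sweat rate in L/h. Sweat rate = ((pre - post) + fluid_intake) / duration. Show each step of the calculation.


Body mass change = 0.72 kg
Total sweat loss = 0.72 + 1.37 = 2.09 L
Rate = 2.09 / 0.85 = 2.459 L/h

2.459 L/h


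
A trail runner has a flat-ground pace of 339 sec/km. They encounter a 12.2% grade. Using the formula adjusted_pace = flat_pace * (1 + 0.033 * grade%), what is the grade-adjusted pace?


Grade factor = 1 + 0.033 * 12.2 = 1.4026
Adjusted = 339 * 1.4026 = 475.48 sec/km

475.48 s/km


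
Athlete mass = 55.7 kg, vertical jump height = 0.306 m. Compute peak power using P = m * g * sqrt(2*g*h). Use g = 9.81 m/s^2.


sqrt(2 * 9.81 * 0.306) = sqrt(6.00372) = 2.450249 m/s
P = 55.7 * 9.81 * 2.450249
= 1338.86 W

1338.86 W


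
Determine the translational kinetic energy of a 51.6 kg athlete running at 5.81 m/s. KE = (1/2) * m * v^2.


KE = 0.5 * m * v^2
= 0.5 * 51.6 * 5.81^2
= 0.5 * 51.6 * 33.7561
= 870.91 J

870.91 J


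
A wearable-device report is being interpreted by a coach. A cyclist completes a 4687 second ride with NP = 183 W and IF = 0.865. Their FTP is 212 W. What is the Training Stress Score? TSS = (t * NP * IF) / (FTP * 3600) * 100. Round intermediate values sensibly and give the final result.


t * NP * IF = 4687 * 183 * 0.865 = 741928.665
FTP * 3600 = 763200
TSS = (741928.665 / 763200) * 100 = 97.21

97.21 TSS


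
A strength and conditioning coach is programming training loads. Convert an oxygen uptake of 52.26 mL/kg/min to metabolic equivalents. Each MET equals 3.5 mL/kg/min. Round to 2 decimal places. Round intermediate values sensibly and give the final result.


One MET = 3.5 mL/kg/min
Number of METs = 52.26 / 3.5
= 14.93 METs

14.93 METs


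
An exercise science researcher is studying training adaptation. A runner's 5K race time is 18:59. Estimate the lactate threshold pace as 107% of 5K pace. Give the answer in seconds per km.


Total race time = 18*60 + 59 = 1139 seconds
5K pace = 1139 / 5 = 227.8 sec/km
LT pace = 227.8 * 1.07 = 243.75 sec/km

243.75 s/km


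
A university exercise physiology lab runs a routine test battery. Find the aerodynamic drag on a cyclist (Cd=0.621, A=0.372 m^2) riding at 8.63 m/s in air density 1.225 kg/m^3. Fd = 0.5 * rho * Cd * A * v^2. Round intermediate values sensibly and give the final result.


Fd = 0.5 * 1.225 * 0.621 * 0.372 * 8.63^2
= 0.5 * 1.225 * 0.621 * 0.372 * 74.4769
= 10.538 N

10.538 N


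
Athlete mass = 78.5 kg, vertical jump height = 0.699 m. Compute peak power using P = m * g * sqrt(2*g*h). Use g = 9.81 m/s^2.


sqrt(2 * 9.81 * 0.699) = sqrt(13.71438) = 3.703293 m/s
P = 78.5 * 9.81 * 3.703293
= 2851.85 W

2851.85 W


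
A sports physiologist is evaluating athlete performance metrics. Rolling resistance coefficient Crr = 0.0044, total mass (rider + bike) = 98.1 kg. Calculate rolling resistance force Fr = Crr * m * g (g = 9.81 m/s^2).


Fr = Crr * m * g
= 0.0044 * 98.1 * 9.81
= 4.234 N

4.234 N


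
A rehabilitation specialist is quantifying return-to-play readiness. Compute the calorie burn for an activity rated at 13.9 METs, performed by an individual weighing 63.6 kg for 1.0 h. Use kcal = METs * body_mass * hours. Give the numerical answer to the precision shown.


Product of METs and mass = 13.9 * 63.6 = 884.04
Total kcal = 884.04 * 1.0 = 884.04 kcal

884.04 kcal


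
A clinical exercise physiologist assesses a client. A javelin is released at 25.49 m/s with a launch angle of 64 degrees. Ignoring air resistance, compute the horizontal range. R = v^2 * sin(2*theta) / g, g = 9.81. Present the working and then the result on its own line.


Launch speed squared = 649.7401
sin(2 * 64 deg) = 0.788011
Range = 649.7401 * 0.788011 / 9.81
= 52.192 m

52.192 m


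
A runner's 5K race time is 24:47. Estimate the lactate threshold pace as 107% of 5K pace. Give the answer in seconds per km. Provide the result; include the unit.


Total race time = 24*60 + 47 = 1487 seconds
5K pace = 1487 / 5 = 297.4 sec/km
LT pace = 297.4 * 1.07 = 318.22 sec/km

318.22 s/km


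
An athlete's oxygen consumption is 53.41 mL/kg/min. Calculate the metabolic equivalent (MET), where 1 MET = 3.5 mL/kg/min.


MET = VO2 / 3.5
= 53.41 / 3.5
= 15.26 METs

15.26 METs


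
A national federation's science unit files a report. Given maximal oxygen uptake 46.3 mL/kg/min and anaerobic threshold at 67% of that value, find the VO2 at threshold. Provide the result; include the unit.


Percentage as decimal = 0.67
VO2 at AT = 46.3 * 0.67 = 31.02 mL/kg/min

31.02 mL/kg/min


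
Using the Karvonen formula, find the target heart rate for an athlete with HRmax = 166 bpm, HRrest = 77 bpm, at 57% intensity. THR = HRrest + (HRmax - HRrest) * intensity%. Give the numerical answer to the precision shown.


HRR = 166 - 77 = 89
THR = 77 + 89 * 0.57
= 77 + 50.73
= 127.73 bpm

127.73 bpm


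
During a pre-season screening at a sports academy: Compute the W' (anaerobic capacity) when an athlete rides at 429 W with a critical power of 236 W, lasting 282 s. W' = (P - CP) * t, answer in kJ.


Above-CP power = 193 W
Duration = 282 s
W' = 193 * 282 = 54426 J
Convert: 54426 / 1000 = 54.426 kJ

54.426 kJ


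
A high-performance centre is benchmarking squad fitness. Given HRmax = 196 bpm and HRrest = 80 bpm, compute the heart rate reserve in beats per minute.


Heart rate reserve = maximum HR minus resting HR
HRR = 196 - 80 = 116 bpm

116 bpm


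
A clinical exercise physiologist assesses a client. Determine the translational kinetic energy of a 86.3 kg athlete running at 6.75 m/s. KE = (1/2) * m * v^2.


KE = 0.5 * m * v^2
= 0.5 * 86.3 * 6.75^2
= 0.5 * 86.3 * 45.5625
= 1966.02 J

1966.02 J


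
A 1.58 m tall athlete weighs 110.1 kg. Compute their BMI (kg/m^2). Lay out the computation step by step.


height^2 = 2.4964 m^2
BMI = 110.1 / 2.4964 = 44.1 kg/m^2

44.1 kg/m^2


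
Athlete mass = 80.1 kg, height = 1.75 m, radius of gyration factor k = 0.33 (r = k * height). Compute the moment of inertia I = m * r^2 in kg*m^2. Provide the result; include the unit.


r = k * height = 0.33 * 1.75 = 0.5775 m
r^2 = 0.5775^2 = 0.333506
I = 80.1 * 0.333506 = 26.714 kg*m^2

26.714 kg*m^2


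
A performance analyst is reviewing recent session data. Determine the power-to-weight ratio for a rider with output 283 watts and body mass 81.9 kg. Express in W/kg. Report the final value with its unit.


P/W = 283 / 81.9 = 3.455 W/kg

3.455 W/kg


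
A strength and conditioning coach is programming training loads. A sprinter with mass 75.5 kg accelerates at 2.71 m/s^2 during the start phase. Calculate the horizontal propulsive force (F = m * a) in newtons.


F = m * a
= 75.5 * 2.71
= 204.61 N

204.61 N


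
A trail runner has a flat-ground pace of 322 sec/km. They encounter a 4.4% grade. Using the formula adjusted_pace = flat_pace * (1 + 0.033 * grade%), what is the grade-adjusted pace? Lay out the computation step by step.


Grade factor = 1 + 0.033 * 4.4 = 1.1452
Adjusted = 322 * 1.1452 = 368.75 sec/km

368.75 s/km


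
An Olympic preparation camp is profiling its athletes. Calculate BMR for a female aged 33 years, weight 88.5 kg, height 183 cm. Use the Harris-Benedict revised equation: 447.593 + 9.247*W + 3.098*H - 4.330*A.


Substituting values:
W term = 9.247 * 88.5 = 818.3595
H term = 3.098 * 183 = 566.934
A term = 4.330 * 33 = 142.89
BMR = 1690.0 kcal/day

1690.0 kcal/day


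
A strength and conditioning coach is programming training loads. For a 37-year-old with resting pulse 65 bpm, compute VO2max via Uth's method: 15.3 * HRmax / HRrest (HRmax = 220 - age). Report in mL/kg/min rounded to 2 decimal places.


Step 1: HRmax = 220 - 37 = 183 bpm
Step 2: Ratio = 183 / 65 = 2.8154
Step 3: VO2max = 15.3 * 2.8154 = 43.08 mL/kg/min

43.08 mL/kg/min


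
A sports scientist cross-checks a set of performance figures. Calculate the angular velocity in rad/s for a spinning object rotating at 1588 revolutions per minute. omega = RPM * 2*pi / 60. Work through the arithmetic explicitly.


omega = RPM * 2*pi / 60
= 1588 * 6.28318531 / 60
= 166.295 rad/s

166.295 rad/s


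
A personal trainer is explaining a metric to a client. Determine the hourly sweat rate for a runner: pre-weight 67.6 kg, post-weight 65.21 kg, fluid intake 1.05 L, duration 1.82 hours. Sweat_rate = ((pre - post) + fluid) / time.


Mass lost = 67.6 - 65.21 = 2.39 kg
Add fluid consumed: 2.39 + 1.05 = 3.44 L total sweat
Sweat rate = 3.44 / 1.82 = 1.89 L/h

1.89 L/h


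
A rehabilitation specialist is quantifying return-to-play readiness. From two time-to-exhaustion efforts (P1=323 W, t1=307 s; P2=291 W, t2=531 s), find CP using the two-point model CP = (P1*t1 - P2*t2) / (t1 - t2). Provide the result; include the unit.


Work in trial 1 = 99161 J
Work in trial 2 = 154521 J
Delta work = -55360 J
Delta time = -224 s
CP = -55360 / -224 = 247.14 W

247.14 W


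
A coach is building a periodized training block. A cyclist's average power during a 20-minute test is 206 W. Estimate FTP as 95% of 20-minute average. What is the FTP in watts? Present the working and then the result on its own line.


FTP = 20-min power * 0.95
= 206 * 0.95
= 195.7 W

195.7 W


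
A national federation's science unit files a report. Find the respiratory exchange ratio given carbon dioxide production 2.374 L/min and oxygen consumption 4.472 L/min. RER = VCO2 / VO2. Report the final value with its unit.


VCO2 = 2.374 L/min
VO2 = 4.472 L/min
RER = 2.374 / 4.472 = 0.5309

0.5309


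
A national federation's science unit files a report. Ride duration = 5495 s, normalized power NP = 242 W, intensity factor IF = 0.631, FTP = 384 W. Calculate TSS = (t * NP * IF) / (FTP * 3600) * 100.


Numerator = 5495 * 242 * 0.631 = 839097.49
Denominator = 384 * 3600 = 1382400
TSS = 839097.49 / 1382400 * 100
= 60.7

60.7 TSS


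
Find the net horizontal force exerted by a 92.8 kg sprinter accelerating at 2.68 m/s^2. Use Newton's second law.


Newton's second law: F = m * a
F = 92.8 * 2.68 = 248.7 N

248.7 N


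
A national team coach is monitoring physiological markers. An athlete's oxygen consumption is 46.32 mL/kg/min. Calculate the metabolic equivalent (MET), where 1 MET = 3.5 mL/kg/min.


MET = VO2 / 3.5
= 46.32 / 3.5
= 13.23 METs

13.23 METs


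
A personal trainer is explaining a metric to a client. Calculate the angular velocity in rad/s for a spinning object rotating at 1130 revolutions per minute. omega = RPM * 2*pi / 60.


omega = RPM * 2*pi / 60
= 1130 * 6.28318531 / 60
= 118.333 rad/s

118.333 rad/s


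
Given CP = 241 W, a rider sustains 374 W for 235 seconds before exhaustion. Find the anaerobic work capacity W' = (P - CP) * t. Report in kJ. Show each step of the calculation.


Excess power = 374 - 241 = 133 W
Work above CP = 133 * 235 = 31255 J
W' = 31.255 kJ

31.255 kJ


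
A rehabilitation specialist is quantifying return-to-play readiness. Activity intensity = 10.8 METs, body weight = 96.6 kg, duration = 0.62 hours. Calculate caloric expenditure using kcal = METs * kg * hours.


kcal = 10.8 * 96.6 * 0.62
= 1043.28 * 0.62
= 646.83 kcal

646.83 kcal


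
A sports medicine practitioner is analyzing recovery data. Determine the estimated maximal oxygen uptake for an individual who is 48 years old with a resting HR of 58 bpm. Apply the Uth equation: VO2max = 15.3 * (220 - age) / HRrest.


HRmax = 220 - 48 = 172
VO2max = 15.3 * (172 / 58)
= 15.3 * 2.9655
= 45.37 mL/kg/min

45.37 mL/kg/min


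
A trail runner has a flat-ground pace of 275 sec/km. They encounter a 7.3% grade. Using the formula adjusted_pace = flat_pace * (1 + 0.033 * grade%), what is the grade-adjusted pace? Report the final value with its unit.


Grade factor = 1 + 0.033 * 7.3 = 1.2409
Adjusted = 275 * 1.2409 = 341.25 sec/km

341.25 s/km


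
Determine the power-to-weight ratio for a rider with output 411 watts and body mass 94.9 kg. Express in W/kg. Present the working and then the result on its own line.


P/W = 411 / 94.9 = 4.331 W/kg

4.331 W/kg


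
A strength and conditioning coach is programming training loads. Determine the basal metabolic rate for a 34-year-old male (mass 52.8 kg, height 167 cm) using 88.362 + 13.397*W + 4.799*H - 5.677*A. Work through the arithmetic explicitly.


BMR = 88.362 + 13.397*52.8 + 4.799*167 - 5.677*34
= 1404.14 kcal/day

1404.14 kcal/day


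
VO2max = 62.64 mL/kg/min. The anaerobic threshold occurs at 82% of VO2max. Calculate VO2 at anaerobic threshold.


AT fraction = 82 / 100 = 0.82
AT VO2 = 62.64 * 0.82
= 51.36 mL/kg/min

51.36 mL/kg/min


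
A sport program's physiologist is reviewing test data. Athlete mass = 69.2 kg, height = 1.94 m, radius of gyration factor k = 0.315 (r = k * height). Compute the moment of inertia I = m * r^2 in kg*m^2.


r = k * height = 0.315 * 1.94 = 0.6111 m
r^2 = 0.6111^2 = 0.373443
I = 69.2 * 0.373443 = 25.842 kg*m^2

25.842 kg*m^2


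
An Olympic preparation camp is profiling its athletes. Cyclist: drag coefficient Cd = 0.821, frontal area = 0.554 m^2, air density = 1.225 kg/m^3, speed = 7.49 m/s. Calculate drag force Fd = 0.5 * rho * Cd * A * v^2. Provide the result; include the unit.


v^2 = 7.49^2 = 56.1001
Fd = 0.5 * 1.225 * 0.821 * 0.554 * 56.1001
= 15.629 N

15.629 N


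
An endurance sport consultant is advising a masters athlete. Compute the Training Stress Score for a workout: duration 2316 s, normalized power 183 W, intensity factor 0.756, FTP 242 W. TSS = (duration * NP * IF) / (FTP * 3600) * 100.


Product = 2316 * 183 * 0.756 = 320413.968
Base = 242 * 3600 = 871200
TSS = 320413.968 / 871200 * 100 = 36.78

36.78 TSS


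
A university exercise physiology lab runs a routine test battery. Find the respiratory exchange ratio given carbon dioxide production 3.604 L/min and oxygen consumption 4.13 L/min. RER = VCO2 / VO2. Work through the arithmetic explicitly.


VCO2 = 3.604 L/min
VO2 = 4.13 L/min
RER = 3.604 / 4.13 = 0.8726

0.8726


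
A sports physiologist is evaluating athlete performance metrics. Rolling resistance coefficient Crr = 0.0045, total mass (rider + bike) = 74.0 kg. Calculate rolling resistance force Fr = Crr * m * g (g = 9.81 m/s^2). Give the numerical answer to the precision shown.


Fr = Crr * m * g
= 0.0045 * 74.0 * 9.81
= 3.267 N

3.267 N


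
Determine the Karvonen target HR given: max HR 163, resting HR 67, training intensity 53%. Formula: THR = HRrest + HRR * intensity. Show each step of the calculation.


HRR = HRmax - HRrest = 163 - 67 = 96
THR = 67 + 96 * 0.53
= 117.88 bpm

117.88 bpm


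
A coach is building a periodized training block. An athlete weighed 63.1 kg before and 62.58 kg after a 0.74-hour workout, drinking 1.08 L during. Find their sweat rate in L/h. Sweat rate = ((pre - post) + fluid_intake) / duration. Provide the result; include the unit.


Body mass change = 0.52 kg
Total sweat loss = 0.52 + 1.08 = 1.6 L
Rate = 1.6 / 0.74 = 2.162 L/h

2.162 L/h


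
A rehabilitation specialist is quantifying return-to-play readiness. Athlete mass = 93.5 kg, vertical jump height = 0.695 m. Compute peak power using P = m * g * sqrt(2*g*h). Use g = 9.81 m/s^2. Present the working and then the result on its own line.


sqrt(2 * 9.81 * 0.695) = sqrt(13.6359) = 3.692682 m/s
P = 93.5 * 9.81 * 3.692682
= 3387.06 W

3387.06 W


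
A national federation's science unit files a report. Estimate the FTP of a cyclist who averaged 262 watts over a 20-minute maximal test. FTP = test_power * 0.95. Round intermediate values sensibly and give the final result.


FTP = 262 * 0.95 = 248.9 W

248.9 W


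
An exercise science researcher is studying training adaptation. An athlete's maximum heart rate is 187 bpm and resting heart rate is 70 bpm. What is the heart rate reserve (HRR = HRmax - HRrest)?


HRR = HRmax - HRrest
= 187 - 70
= 117 bpm

117 bpm


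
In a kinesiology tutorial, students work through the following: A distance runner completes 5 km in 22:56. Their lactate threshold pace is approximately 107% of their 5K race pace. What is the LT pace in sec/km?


Convert to seconds: 22 min 56 s = 1376 s
Pace per km = 1376 / 5 = 275.2 s/km
LT pace = 275.2 * 1.07 = 294.46 s/km

294.46 s/km


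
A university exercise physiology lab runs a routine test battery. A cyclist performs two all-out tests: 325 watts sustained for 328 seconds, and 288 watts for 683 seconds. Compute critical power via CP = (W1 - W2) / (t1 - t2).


W1 = P1 * t1 = 325 * 328 = 106600 J
W2 = P2 * t2 = 288 * 683 = 196704 J
CP = (106600 - 196704) / (328 - 683)
= 253.81 W

253.81 W


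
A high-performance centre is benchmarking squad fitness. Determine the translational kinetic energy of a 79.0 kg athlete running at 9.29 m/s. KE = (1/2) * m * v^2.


KE = 0.5 * m * v^2
= 0.5 * 79.0 * 9.29^2
= 0.5 * 79.0 * 86.3041
= 3409.01 J

3409.01 J


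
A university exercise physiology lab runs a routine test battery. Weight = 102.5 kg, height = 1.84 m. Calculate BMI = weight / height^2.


height^2 = 1.84^2 = 3.3856
BMI = 102.5 / 3.3856 = 30.28 kg/m^2

30.28 kg/m^2


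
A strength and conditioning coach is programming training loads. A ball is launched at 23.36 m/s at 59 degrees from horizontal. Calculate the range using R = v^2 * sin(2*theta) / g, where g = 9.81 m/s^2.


sin(2 * 59) = sin(118) = 0.882948
v^2 = 23.36^2 = 545.6896
R = 545.6896 * 0.882948 / 9.81
= 49.115 m

49.115 m


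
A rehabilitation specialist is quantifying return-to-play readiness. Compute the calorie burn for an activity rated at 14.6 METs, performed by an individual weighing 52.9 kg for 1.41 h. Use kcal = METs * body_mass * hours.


Product of METs and mass = 14.6 * 52.9 = 772.34
Total kcal = 772.34 * 1.41 = 1089.0 kcal

1089.0 kcal


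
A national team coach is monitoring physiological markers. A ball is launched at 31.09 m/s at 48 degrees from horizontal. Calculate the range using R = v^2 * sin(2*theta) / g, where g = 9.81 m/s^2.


sin(2 * 48) = sin(96) = 0.994522
v^2 = 31.09^2 = 966.5881
R = 966.5881 * 0.994522 / 9.81
= 97.991 m

97.991 m


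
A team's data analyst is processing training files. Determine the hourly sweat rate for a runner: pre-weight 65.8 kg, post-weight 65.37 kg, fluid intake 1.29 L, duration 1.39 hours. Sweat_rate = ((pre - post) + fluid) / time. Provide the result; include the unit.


Mass lost = 65.8 - 65.37 = 0.43 kg
Add fluid consumed: 0.43 + 1.29 = 1.72 L total sweat
Sweat rate = 1.72 / 1.39 = 1.237 L/h

1.237 L/h


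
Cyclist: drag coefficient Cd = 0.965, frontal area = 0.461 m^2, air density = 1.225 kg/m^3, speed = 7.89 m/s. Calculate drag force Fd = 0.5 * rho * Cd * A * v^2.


v^2 = 7.89^2 = 62.2521
Fd = 0.5 * 1.225 * 0.965 * 0.461 * 62.2521
= 16.962 N

16.962 N


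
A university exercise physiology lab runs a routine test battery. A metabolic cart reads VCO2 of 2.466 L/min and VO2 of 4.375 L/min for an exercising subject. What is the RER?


RER = VCO2 / VO2 = 2.466 / 4.375 = 0.5637

0.5637


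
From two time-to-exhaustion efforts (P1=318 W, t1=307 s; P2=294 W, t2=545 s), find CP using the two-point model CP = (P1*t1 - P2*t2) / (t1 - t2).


Work in trial 1 = 97626 J
Work in trial 2 = 160230 J
Delta work = -62604 J
Delta time = -238 s
CP = -62604 / -238 = 263.04 W

263.04 W


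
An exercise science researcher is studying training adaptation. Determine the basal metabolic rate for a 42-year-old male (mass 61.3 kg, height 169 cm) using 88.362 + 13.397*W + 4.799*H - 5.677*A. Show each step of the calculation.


BMR = 88.362 + 13.397*61.3 + 4.799*169 - 5.677*42
= 1482.2 kcal/day

1482.2 kcal/day


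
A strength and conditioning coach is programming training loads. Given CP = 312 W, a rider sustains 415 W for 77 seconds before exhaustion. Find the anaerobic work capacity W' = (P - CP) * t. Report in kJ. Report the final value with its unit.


Excess power = 415 - 312 = 103 W
Work above CP = 103 * 77 = 7931 J
W' = 7.931 kJ

7.931 kJ


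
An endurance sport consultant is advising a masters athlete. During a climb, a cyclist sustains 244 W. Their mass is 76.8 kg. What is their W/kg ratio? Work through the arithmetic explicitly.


Power-to-weight = 244 W / 76.8 kg
= 3.177 W/kg

3.177 W/kg


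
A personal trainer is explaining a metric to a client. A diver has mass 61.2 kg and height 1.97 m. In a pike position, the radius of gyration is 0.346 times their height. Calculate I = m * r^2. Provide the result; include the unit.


r = 0.346 * 1.97 = 0.68162 m
I = m * r^2 = 61.2 * 0.464606 = 28.434 kg*m^2

28.434 kg*m^2


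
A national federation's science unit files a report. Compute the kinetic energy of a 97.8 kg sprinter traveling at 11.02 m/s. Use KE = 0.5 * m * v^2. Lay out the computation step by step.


Velocity squared = 121.4404
KE = 0.5 * 97.8 * 121.4404 = 5938.44 J

5938.44 J


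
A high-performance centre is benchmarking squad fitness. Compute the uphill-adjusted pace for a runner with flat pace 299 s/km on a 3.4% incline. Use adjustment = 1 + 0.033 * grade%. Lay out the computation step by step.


Adjustment factor = 1 + 0.033 * 3.4 = 1.1122
Grade-adjusted pace = 299 * 1.1122 = 332.55 s/km

332.55 s/km


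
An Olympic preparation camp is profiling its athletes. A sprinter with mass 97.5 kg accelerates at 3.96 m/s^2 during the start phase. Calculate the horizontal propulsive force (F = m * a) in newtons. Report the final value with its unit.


F = m * a
= 97.5 * 3.96
= 386.1 N

386.1 N


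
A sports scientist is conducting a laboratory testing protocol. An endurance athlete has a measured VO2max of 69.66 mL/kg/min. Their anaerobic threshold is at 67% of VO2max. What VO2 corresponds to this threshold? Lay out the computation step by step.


Anaerobic threshold VO2 = VO2max * 67%
= 69.66 * 0.67
= 46.67 mL/kg/min

46.67 mL/kg/min


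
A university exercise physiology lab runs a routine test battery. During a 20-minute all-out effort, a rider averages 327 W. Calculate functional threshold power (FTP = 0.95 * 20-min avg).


FTP = 0.95 * 327
= 310.65 W

310.65 W


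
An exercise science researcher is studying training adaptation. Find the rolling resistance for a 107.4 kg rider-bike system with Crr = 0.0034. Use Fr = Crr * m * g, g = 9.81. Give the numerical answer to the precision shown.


m * g = 107.4 * 9.81 = 1053.594 N
Fr = 0.0034 * 1053.594 = 3.582 N

3.582 N


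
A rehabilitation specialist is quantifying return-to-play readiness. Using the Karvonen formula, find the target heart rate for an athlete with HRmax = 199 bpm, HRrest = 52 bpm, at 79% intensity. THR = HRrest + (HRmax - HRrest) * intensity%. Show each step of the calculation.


HRR = 199 - 52 = 147
THR = 52 + 147 * 0.79
= 52 + 116.13
= 168.13 bpm

168.13 bpm


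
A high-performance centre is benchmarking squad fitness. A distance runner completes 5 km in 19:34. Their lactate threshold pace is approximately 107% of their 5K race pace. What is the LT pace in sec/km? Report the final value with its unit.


Convert to seconds: 19 min 34 s = 1174 s
Pace per km = 1174 / 5 = 234.8 s/km
LT pace = 234.8 * 1.07 = 251.24 s/km

251.24 s/km


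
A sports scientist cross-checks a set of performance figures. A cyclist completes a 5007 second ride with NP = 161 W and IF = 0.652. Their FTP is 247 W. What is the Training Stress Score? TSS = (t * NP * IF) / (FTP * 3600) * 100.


t * NP * IF = 5007 * 161 * 0.652 = 525594.804
FTP * 3600 = 889200
TSS = (525594.804 / 889200) * 100 = 59.11

59.11 TSS


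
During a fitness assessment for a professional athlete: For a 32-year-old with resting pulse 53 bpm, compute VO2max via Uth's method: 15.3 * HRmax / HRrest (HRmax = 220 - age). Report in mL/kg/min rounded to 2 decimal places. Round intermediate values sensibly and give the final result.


Step 1: HRmax = 220 - 32 = 188 bpm
Step 2: Ratio = 188 / 53 = 3.5472
Step 3: VO2max = 15.3 * 3.5472 = 54.27 mL/kg/min

54.27 mL/kg/min


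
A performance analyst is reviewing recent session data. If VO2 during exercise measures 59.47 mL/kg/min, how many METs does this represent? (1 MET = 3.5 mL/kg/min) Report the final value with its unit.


METs = VO2 / 3.5 = 59.47 / 3.5 = 16.99

16.99 METs


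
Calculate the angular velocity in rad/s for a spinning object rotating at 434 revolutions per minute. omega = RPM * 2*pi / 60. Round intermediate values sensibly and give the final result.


omega = RPM * 2*pi / 60
= 434 * 6.28318531 / 60
= 45.448 rad/s

45.448 rad/s


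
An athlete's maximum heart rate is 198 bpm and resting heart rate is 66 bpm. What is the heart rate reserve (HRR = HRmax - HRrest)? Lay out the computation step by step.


HRR = HRmax - HRrest
= 198 - 66
= 132 bpm

132 bpm


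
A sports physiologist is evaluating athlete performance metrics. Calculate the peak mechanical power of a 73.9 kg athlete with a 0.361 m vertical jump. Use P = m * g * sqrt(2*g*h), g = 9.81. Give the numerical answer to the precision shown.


First, sqrt(2gh) = sqrt(2 * 9.81 * 0.361)
= sqrt(7.08282) = 2.661357 m/s
Power = 73.9 * 9.81 * 2.661357 = 1929.37 W

1929.37 W


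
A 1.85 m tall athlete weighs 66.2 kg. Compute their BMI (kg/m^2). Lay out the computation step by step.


height^2 = 3.4225 m^2
BMI = 66.2 / 3.4225 = 19.34 kg/m^2

19.34 kg/m^2


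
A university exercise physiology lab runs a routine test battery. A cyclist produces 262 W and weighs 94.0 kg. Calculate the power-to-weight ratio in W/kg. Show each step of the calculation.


P/W = power / mass
= 262 / 94.0
= 2.787 W/kg

2.787 W/kg


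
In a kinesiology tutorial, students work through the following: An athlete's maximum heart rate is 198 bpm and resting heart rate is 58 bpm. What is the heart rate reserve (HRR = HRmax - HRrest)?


HRR = HRmax - HRrest
= 198 - 58
= 140 bpm

140 bpm


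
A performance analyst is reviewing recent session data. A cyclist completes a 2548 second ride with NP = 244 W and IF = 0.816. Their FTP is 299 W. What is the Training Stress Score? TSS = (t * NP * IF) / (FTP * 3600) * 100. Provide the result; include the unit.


t * NP * IF = 2548 * 244 * 0.816 = 507316.992
FTP * 3600 = 1076400
TSS = (507316.992 / 1076400) * 100 = 47.13

47.13 TSS


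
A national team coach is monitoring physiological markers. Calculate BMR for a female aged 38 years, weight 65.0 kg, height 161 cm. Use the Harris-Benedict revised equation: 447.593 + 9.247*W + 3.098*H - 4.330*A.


Substituting values:
W term = 9.247 * 65.0 = 601.055
H term = 3.098 * 161 = 498.778
A term = 4.330 * 38 = 164.54
BMR = 1382.89 kcal/day

1382.89 kcal/day


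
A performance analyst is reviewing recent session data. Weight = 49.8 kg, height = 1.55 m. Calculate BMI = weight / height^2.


height^2 = 1.55^2 = 2.4025
BMI = 49.8 / 2.4025 = 20.73 kg/m^2

20.73 kg/m^2


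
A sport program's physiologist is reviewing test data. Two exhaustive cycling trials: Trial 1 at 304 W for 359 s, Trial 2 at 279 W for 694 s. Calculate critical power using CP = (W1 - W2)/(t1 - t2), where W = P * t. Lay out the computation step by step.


W1 = 304 * 359 = 109136 J
W2 = 279 * 694 = 193626 J
CP = (109136 - 193626) / (359 - 694)
= -84490 / -335
= 252.21 W

252.21 W


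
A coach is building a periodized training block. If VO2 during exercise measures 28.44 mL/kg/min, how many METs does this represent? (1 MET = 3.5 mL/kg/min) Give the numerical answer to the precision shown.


METs = VO2 / 3.5 = 28.44 / 3.5 = 8.13

8.13 METs


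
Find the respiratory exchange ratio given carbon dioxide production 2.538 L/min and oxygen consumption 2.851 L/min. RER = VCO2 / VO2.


VCO2 = 2.538 L/min
VO2 = 2.851 L/min
RER = 2.538 / 2.851 = 0.8902

0.8902


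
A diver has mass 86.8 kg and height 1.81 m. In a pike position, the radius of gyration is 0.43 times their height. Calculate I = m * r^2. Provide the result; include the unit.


r = 0.43 * 1.81 = 0.7783 m
I = m * r^2 = 86.8 * 0.605751 = 52.579 kg*m^2

52.579 kg*m^2


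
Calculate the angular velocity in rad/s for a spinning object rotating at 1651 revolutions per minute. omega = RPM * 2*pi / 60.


omega = RPM * 2*pi / 60
= 1651 * 6.28318531 / 60
= 172.892 rad/s

172.892 rad/s


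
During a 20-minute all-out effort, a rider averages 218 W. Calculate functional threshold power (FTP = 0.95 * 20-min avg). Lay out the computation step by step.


FTP = 0.95 * 218
= 207.1 W

207.1 W


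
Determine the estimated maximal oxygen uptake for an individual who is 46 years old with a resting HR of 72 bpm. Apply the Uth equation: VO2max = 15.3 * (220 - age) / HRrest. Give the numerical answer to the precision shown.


HRmax = 220 - 46 = 174
VO2max = 15.3 * (174 / 72)
= 15.3 * 2.4167
= 36.98 mL/kg/min

36.98 mL/kg/min


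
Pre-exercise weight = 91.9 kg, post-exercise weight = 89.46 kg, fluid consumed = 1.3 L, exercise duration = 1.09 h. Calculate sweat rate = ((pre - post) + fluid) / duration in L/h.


Weight loss = 91.9 - 89.46 = 2.44 kg (approx L)
Total sweat = 2.44 + 1.3 = 3.74 L
Sweat rate = 3.74 / 1.09 = 3.431 L/h

3.431 L/h


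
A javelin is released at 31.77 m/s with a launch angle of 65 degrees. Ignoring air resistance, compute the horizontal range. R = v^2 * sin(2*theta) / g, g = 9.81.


Launch speed squared = 1009.3329
sin(2 * 65 deg) = 0.766044
Range = 1009.3329 * 0.766044 / 9.81
= 78.817 m

78.817 m


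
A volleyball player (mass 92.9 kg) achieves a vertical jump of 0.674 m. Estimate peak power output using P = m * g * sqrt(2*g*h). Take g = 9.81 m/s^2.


2 * g * h = 2 * 9.81 * 0.674 = 13.22388
sqrt(13.22388) = 3.636465 m/s
P = 92.9 * 9.81 * 3.636465 = 3314.09 W

3314.09 W


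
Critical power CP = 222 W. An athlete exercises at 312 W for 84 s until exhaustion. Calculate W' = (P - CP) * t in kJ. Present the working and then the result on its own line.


P - CP = 312 - 222 = 90 W
W' = 90 * 84 = 7560 J
= 7560 / 1000 = 7.56 kJ

7.56 kJ


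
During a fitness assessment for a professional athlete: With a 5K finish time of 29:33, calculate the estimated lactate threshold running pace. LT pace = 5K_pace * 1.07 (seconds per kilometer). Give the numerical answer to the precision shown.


Race duration = 1773 s for 5 km
Average pace = 1773 / 5 = 354.6 s/km
LT pace = 354.6 * 1.07
= 379.42 s/km

379.42 s/km


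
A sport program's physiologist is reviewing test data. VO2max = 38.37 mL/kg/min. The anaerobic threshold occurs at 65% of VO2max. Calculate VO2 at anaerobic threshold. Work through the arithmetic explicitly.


AT fraction = 65 / 100 = 0.65
AT VO2 = 38.37 * 0.65
= 24.94 mL/kg/min

24.94 mL/kg/min


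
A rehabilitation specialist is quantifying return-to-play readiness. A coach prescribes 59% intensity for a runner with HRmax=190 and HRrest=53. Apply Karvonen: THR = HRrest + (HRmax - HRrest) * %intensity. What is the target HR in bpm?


Heart rate reserve = 190 - 53 = 137
Intensity fraction = 59 / 100 = 0.59
THR = 53 + 137 * 0.59 = 133.83 bpm

133.83 bpm


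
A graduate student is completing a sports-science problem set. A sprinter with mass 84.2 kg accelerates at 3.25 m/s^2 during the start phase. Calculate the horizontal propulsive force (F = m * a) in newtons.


F = m * a
= 84.2 * 3.25
= 273.65 N

273.65 N


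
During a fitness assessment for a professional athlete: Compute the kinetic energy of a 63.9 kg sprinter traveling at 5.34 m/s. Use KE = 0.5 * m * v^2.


Velocity squared = 28.5156
KE = 0.5 * 63.9 * 28.5156 = 911.07 J

911.07 J


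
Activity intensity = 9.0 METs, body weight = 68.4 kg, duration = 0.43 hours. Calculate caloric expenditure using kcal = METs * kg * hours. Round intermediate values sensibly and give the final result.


kcal = 9.0 * 68.4 * 0.43
= 615.6 * 0.43
= 264.71 kcal

264.71 kcal


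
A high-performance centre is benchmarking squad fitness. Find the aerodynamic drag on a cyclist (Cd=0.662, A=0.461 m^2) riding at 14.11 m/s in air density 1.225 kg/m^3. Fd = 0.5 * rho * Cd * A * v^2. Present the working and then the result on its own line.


Fd = 0.5 * 1.225 * 0.662 * 0.461 * 14.11^2
= 0.5 * 1.225 * 0.662 * 0.461 * 199.0921
= 37.215 N

37.215 N


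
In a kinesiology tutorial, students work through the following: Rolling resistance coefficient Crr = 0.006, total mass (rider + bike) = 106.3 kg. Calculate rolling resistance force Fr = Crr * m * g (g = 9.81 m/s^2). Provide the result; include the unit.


Fr = Crr * m * g
= 0.006 * 106.3 * 9.81
= 6.257 N

6.257 N


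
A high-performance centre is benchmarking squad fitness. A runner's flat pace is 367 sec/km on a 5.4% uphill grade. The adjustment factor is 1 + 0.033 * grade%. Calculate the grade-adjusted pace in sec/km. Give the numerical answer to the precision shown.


Factor = 1 + 0.033 * 5.4 = 1.1782
Adjusted pace = 367 * 1.1782
= 432.4 sec/km

432.4 s/km


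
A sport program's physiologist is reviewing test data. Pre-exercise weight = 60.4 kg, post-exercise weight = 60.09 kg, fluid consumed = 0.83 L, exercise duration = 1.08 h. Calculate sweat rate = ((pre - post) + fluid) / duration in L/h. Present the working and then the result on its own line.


Weight loss = 60.4 - 60.09 = 0.31 kg (approx L)
Total sweat = 0.31 + 0.83 = 1.14 L
Sweat rate = 1.14 / 1.08 = 1.056 L/h

1.056 L/h


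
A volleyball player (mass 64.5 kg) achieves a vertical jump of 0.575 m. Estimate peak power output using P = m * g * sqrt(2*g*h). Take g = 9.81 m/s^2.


2 * g * h = 2 * 9.81 * 0.575 = 11.2815
sqrt(11.2815) = 3.358794 m/s
P = 64.5 * 9.81 * 3.358794 = 2125.26 W

2125.26 W


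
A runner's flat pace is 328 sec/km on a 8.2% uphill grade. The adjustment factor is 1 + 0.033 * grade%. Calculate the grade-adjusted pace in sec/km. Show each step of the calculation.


Factor = 1 + 0.033 * 8.2 = 1.2706
Adjusted pace = 328 * 1.2706
= 416.76 sec/km

416.76 s/km


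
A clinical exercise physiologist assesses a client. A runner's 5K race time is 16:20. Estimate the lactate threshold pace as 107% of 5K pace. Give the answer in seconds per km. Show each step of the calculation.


Total race time = 16*60 + 20 = 980 seconds
5K pace = 980 / 5 = 196.0 sec/km
LT pace = 196.0 * 1.07 = 209.72 sec/km

209.72 s/km


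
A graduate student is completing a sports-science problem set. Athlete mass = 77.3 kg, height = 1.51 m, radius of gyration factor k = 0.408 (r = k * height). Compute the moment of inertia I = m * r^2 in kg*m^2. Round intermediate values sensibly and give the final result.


r = k * height = 0.408 * 1.51 = 0.61608 m
r^2 = 0.61608^2 = 0.379555
I = 77.3 * 0.379555 = 29.34 kg*m^2

29.34 kg*m^2
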